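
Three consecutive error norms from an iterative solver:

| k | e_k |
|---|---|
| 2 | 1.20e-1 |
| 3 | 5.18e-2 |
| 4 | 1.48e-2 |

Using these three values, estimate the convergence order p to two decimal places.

1.49

p ≈ ln(e_4/e_3) / ln(e_3/e_2)
  = ln(1.48e-2/5.18e-2) / ln(5.18e-2/1.20e-1)
  = ln(0.285714) / ln(0.431667)
  = -1.25276 / -0.84010 ≈ 1.49120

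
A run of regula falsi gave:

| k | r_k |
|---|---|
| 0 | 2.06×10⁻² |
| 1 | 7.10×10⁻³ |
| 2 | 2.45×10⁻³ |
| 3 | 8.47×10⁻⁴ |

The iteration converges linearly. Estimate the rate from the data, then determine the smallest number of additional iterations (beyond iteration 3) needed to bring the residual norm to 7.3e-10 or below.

14

Rate ρ ≈ r_3/r_2 = 8.47×10⁻⁴/2.45×10⁻³ = 0.3457.
After j more steps, r_{3+j} ≈ 8.47×10⁻⁴·ρ^j; need ρ^j ≤ 7.3e-10/8.47×10⁻⁴ = 8.61865e-07.
j ≥ ln(8.61865e-07)/ln(0.3457) = -13.9642/-1.06218 = 13.147.
So 14 more iterations are needed.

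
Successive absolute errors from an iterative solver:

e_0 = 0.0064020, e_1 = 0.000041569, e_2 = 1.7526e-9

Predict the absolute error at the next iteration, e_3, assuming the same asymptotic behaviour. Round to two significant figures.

First estimate the order: p ≈ ln(e_2/e_1) / ln(e_1/e_0) = ln(1.7526e-9/0.000041569)/ln(0.000041569/0.0064020) = ln(4.21612e-05)/ln(0.00649313) ≈ 2.0000.
Then e_3 ≈ e_2·(e_2/e_1)^p = 1.7526e-9·(4.21612e-05)^2.0000 = 1.7526e-9·1.77757e-09 ≈ 3.115e-18.

3.1e-18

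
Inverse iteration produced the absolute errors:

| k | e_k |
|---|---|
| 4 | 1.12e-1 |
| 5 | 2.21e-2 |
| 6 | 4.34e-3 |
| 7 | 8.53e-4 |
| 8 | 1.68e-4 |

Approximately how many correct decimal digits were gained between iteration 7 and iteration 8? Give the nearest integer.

Digits gained ≈ log₁₀(e_7/e_8) = log₁₀(8.53e-4/1.68e-4) = log₁₀(5.07738) ≈ 0.706.

1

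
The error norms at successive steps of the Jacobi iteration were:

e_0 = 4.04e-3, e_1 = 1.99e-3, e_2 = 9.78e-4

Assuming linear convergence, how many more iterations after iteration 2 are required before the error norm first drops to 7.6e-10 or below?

Rate ρ ≈ e_2/e_1 = 9.78e-4/1.99e-3 = 0.4915.
After j more steps, e_{2+j} ≈ 9.78e-4·ρ^j; need ρ^j ≤ 7.6e-10/9.78e-4 = 7.77096e-07.
j ≥ ln(7.77096e-07)/ln(0.4915) = -14.0677/-0.71029 = 19.806.
So 20 more iterations are needed.

20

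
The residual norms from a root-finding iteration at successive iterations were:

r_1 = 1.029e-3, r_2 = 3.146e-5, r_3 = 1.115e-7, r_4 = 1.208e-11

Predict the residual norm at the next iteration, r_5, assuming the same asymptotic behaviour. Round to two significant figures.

4.6e-18

First estimate the order: p ≈ ln(r_4/r_3) / ln(r_3/r_2) = ln(1.208e-11/1.115e-7)/ln(1.115e-7/3.146e-5) = ln(0.000108341)/ln(0.00354418) ≈ 1.6181.
Then r_5 ≈ r_4·(r_4/r_3)^p = 1.208e-11·(0.000108341)^1.6181 = 1.208e-11·3.83617e-07 ≈ 4.634e-18.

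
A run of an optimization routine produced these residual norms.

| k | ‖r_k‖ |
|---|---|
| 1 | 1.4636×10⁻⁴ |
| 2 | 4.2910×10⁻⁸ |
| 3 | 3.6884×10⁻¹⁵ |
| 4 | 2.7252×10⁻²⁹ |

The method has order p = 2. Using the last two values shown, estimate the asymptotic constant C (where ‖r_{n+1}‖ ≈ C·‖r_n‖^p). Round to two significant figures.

C ≈ ‖r_4‖ / ‖r_3‖^2
  = 2.7252×10⁻²⁹ / (3.6884×10⁻¹⁵)^2
  = 2.7252×10⁻²⁹ / 1.36043e-29 ≈ 2.0032

2.0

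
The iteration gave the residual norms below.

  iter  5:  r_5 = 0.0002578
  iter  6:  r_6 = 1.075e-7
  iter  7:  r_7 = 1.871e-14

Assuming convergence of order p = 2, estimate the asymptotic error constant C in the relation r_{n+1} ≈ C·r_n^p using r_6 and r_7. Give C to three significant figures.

C ≈ r_7 / r_6^2
  = 1.871e-14 / (1.075e-7)^2
  = 1.871e-14 / 1.15562e-14 ≈ 1.619

1.62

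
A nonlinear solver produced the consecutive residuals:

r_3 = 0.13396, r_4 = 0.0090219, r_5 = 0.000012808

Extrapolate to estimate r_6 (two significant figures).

First estimate the order: p ≈ ln(r_5/r_4) / ln(r_4/r_3) = ln(0.000012808/0.0090219)/ln(0.0090219/0.13396) = ln(0.00141966)/ln(0.0673477) ≈ 2.4305.
Then r_6 ≈ r_5·(r_5/r_4)^p = 0.000012808·(0.00141966)^2.4305 = 0.000012808·1.1978e-07 ≈ 1.534e-12.

1.5e-12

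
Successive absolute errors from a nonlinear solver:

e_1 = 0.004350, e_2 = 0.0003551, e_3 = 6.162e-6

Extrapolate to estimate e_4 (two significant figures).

8.7e-9

First estimate the order: p ≈ ln(e_3/e_2) / ln(e_2/e_1) = ln(6.162e-6/0.0003551)/ln(0.0003551/0.004350) = ln(0.0173529)/ln(0.0816322) ≈ 1.6180.
Then e_4 ≈ e_3·(e_3/e_2)^p = 6.162e-6·(0.0173529)^1.6180 = 6.162e-6·0.00141679 ≈ 8.73e-09.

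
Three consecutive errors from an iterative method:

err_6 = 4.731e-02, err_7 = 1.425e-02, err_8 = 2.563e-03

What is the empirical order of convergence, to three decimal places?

1.430

p ≈ ln(err_8/err_7) / ln(err_7/err_6)
  = ln(2.563e-03/1.425e-02) / ln(1.425e-02/4.731e-02)
  = ln(0.17986) / ln(0.301205)
  = -1.715577 / -1.199964 ≈ 1.429690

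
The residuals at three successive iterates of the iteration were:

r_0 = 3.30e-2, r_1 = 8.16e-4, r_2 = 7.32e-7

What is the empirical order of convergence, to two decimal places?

1.90

p ≈ ln(r_2/r_1) / ln(r_1/r_0)
  = ln(7.32e-7/8.16e-4) / ln(8.16e-4/3.30e-2)
  = ln(0.000897059) / ln(0.0247273)
  = -7.01639 / -3.69985 ≈ 1.89640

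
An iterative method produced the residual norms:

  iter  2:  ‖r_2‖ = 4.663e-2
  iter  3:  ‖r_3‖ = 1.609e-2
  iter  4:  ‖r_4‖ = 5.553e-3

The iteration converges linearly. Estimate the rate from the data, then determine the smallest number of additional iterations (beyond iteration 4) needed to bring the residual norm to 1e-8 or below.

13

Rate ρ ≈ ‖r_4‖/‖r_3‖ = 5.553e-3/1.609e-2 = 0.3451.
After j more steps, ‖r_{4+j}‖ ≈ 5.553e-3·ρ^j; need ρ^j ≤ 1e-8/5.553e-3 = 1.80083e-06.
j ≥ ln(1.80083e-06)/ln(0.3451) = -13.2273/-1.06392 = 12.433.
So 13 more iterations are needed.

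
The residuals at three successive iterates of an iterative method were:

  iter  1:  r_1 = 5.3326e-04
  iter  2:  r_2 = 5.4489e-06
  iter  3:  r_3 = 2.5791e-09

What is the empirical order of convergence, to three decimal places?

1.670

p ≈ ln(r_3/r_2) / ln(r_2/r_1)
  = ln(2.5791e-09/5.4489e-06) / ln(5.4489e-06/5.3326e-04)
  = ln(0.000473325) / ln(0.0102181)
  = -7.655728 / -4.583595 ≈ 1.670245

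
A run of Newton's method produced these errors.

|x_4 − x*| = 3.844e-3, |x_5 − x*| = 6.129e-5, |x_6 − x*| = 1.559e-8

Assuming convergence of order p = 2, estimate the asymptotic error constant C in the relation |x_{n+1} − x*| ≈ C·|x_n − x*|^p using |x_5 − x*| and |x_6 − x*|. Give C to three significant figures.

4.15

C ≈ |x_6 − x*| / |x_5 − x*|^2
  = 1.559e-8 / (6.129e-5)^2
  = 1.559e-8 / 3.75646e-09 ≈ 4.1502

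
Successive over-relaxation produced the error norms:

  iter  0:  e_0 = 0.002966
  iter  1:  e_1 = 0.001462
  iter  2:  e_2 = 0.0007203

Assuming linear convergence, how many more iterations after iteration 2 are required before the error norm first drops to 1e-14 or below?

Rate ρ ≈ e_2/e_1 = 0.0007203/0.001462 = 0.4927.
After j more steps, e_{2+j} ≈ 0.0007203·ρ^j; need ρ^j ≤ 1e-14/0.0007203 = 1.38831e-11.
j ≥ ln(1.38831e-11)/ln(0.4927) = -25.0003/-0.70785 = 35.319.
So 36 more iterations are needed.

36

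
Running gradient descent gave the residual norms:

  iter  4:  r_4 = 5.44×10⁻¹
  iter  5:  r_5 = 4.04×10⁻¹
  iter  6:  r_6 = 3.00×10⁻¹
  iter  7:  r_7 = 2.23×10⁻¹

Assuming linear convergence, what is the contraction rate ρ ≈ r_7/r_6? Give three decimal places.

ρ ≈ r_7/r_6 = 2.23×10⁻¹/3.00×10⁻¹ = 0.74333

0.743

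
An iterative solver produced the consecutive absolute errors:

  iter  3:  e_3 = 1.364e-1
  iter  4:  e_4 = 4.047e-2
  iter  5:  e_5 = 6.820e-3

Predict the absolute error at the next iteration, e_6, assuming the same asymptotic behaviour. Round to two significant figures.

5.0e-4

First estimate the order: p ≈ ln(e_5/e_4) / ln(e_4/e_3) = ln(6.820e-3/4.047e-2)/ln(4.047e-2/1.364e-1) = ln(0.16852)/ln(0.296701) ≈ 1.4656.
Then e_6 ≈ e_5·(e_5/e_4)^p = 6.820e-3·(0.16852)^1.4656 = 6.820e-3·0.0735496 ≈ 0.0005016.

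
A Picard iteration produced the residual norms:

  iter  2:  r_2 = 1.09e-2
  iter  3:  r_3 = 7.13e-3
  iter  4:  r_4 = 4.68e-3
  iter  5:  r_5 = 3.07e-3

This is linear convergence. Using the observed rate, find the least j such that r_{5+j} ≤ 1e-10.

Rate ρ ≈ r_5/r_4 = 3.07e-3/4.68e-3 = 0.6560.
After j more steps, r_{5+j} ≈ 3.07e-3·ρ^j; need ρ^j ≤ 1e-10/3.07e-3 = 3.25733e-08.
j ≥ ln(3.25733e-08)/ln(0.6560) = -17.2398/-0.42159 = 40.892.
So 41 more iterations are needed.

41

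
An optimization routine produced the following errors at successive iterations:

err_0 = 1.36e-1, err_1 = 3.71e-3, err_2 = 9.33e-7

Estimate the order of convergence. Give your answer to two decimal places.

2.30

p ≈ ln(err_2/err_1) / ln(err_1/err_0)
  = ln(9.33e-7/3.71e-3) / ln(3.71e-3/1.36e-1)
  = ln(0.000251482) / ln(0.0272794)
  = -8.28814 / -3.60162 ≈ 2.30123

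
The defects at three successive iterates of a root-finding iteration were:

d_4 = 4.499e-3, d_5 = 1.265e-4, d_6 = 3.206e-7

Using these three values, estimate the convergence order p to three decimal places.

1.674

p ≈ ln(d_6/d_5) / ln(d_5/d_4)
  = ln(3.206e-7/1.265e-4) / ln(1.265e-4/4.499e-3)
  = ln(0.00253439) / ln(0.0281174)
  = -5.977802 / -3.571367 ≈ 1.673813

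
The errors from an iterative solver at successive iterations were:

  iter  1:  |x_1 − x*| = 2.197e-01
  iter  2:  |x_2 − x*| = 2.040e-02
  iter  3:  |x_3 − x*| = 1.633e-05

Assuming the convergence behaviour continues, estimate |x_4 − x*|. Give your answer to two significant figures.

8.4e-15

First estimate the order: p ≈ ln(|x_3 − x*|/|x_2 − x*|) / ln(|x_2 − x*|/|x_1 − x*|) = ln(1.633e-05/2.040e-02)/ln(2.040e-02/2.197e-01) = ln(0.00080049)/ln(0.0928539) ≈ 3.0000.
Then |x_4 − x*| ≈ |x_3 − x*|·(|x_3 − x*|/|x_2 − x*|)^p = 1.633e-05·(0.00080049)^3.0000 = 1.633e-05·5.12941e-10 ≈ 8.376e-15.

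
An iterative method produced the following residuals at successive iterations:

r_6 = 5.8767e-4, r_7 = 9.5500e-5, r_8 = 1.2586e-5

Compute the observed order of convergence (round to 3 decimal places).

1.115

p ≈ ln(r_8/r_7) / ln(r_7/r_6)
  = ln(1.2586e-5/9.5500e-5) / ln(9.5500e-5/5.8767e-4)
  = ln(0.131791) / ln(0.162506)
  = -2.026538 / -1.817040 ≈ 1.115296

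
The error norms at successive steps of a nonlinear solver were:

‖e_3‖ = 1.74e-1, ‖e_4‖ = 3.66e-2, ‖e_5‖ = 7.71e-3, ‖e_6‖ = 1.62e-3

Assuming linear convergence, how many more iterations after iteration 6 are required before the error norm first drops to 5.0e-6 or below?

4

Rate ρ ≈ ‖e_6‖/‖e_5‖ = 1.62e-3/7.71e-3 = 0.2101.
After j more steps, ‖e_{6+j}‖ ≈ 1.62e-3·ρ^j; need ρ^j ≤ 5.0e-6/1.62e-3 = 0.00308642.
j ≥ ln(0.00308642)/ln(0.2101) = -5.7807/-1.56017 = 3.705.
So 4 more iterations are needed.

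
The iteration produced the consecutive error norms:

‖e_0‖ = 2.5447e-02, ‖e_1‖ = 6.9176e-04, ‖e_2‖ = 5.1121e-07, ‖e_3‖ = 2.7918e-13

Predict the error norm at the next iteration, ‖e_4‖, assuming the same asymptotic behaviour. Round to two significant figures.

8.3e-26

First estimate the order: p ≈ ln(‖e_3‖/‖e_2‖) / ln(‖e_2‖/‖e_1‖) = ln(2.7918e-13/5.1121e-07)/ln(5.1121e-07/6.9176e-04) = ln(5.46116e-07)/ln(0.000738999) ≈ 2.0000.
Then ‖e_4‖ ≈ ‖e_3‖·(‖e_3‖/‖e_2‖)^p = 2.7918e-13·(5.46116e-07)^2.0000 = 2.7918e-13·2.98243e-13 ≈ 8.326e-26.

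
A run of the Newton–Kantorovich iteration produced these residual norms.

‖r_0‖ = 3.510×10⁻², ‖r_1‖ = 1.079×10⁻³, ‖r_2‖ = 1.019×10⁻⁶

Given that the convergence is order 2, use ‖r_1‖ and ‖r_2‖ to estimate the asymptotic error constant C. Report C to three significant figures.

0.875

C ≈ ‖r_2‖ / ‖r_1‖^2
  = 1.019×10⁻⁶ / (1.079×10⁻³)^2
  = 1.019×10⁻⁶ / 1.16424e-06 ≈ 0.87525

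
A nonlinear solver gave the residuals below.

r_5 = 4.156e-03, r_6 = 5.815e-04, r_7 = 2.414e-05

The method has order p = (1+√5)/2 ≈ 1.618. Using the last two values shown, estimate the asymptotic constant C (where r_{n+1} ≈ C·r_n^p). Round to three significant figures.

4.15

C ≈ r_7 / r_6^1.618
  = 2.414e-05 / (5.815e-04)^1.618
  = 2.414e-05 / 5.82159e-06 ≈ 4.1466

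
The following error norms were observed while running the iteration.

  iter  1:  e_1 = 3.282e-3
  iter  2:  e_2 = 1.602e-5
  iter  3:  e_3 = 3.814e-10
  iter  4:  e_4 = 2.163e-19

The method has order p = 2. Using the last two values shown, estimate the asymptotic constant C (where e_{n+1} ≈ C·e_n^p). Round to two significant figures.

C ≈ e_4 / e_3^2
  = 2.163e-19 / (3.814e-10)^2
  = 2.163e-19 / 1.45466e-19 ≈ 1.4869

1.5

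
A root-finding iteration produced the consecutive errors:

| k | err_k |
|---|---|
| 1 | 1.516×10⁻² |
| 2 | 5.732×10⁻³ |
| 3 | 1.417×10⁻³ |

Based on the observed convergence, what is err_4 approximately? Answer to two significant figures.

First estimate the order: p ≈ ln(err_3/err_2) / ln(err_2/err_1) = ln(1.417×10⁻³/5.732×10⁻³)/ln(5.732×10⁻³/1.516×10⁻²) = ln(0.247209)/ln(0.3781) ≈ 1.4369.
Then err_4 ≈ err_3·(err_3/err_2)^p = 1.417×10⁻³·(0.247209)^1.4369 = 1.417×10⁻³·0.134244 ≈ 0.0001902.

1.9e-4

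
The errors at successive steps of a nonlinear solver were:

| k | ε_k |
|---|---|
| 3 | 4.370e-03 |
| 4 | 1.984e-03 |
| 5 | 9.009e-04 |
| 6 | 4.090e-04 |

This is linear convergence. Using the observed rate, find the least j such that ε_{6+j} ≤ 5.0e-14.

Rate ρ ≈ ε_6/ε_5 = 4.090e-04/9.009e-04 = 0.4540.
After j more steps, ε_{6+j} ≈ 4.090e-04·ρ^j; need ρ^j ≤ 5.0e-14/4.090e-04 = 1.22249e-10.
j ≥ ln(1.22249e-10)/ln(0.4540) = -22.8250/-0.78966 = 28.905.
So 29 more iterations are needed.

29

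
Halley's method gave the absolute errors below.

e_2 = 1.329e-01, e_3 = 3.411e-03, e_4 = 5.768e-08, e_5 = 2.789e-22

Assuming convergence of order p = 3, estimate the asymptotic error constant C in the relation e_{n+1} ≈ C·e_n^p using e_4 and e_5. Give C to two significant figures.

C ≈ e_5 / e_4^3
  = 2.789e-22 / (5.768e-08)^3
  = 2.789e-22 / 1.919e-22 ≈ 1.4534

1.5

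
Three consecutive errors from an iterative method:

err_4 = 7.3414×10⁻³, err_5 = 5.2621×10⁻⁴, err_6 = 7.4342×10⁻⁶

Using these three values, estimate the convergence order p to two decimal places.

1.62

p ≈ ln(err_6/err_5) / ln(err_5/err_4)
  = ln(7.4342×10⁻⁶/5.2621×10⁻⁴) / ln(5.2621×10⁻⁴/7.3414×10⁻³)
  = ln(0.0141278) / ln(0.0716771)
  = -4.25961 / -2.63558 ≈ 1.61619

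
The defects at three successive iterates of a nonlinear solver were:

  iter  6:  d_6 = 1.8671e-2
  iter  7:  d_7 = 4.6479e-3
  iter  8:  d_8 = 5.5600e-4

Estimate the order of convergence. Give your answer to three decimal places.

p ≈ ln(d_8/d_7) / ln(d_7/d_6)
  = ln(5.5600e-4/4.6479e-3) / ln(4.6479e-3/1.8671e-2)
  = ln(0.119624) / ln(0.248937)
  = -2.123402 / -1.390555 ≈ 1.527018

1.527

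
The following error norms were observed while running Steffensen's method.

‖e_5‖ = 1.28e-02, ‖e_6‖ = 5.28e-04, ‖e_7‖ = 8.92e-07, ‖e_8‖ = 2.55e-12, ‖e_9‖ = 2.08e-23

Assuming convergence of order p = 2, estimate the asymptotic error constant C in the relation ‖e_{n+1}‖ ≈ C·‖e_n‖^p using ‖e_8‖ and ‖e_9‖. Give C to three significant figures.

C ≈ ‖e_9‖ / ‖e_8‖^2
  = 2.08e-23 / (2.55e-12)^2
  = 2.08e-23 / 6.5025e-24 ≈ 3.1988

3.20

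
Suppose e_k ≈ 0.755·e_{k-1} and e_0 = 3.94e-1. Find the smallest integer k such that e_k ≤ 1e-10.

79

After k steps, e_k ≈ 3.94e-1·0.755^k.
Need 0.755^k ≤ 1e-10/3.94e-1 = 2.53807e-10.
k ≥ ln(2.53807e-10)/ln(0.755) = -22.0944/-0.28104 = 78.617.
Smallest integer k = 79.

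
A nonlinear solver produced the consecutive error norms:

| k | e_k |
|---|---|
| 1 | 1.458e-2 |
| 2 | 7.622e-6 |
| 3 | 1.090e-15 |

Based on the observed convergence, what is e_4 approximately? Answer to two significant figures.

First estimate the order: p ≈ ln(e_3/e_2) / ln(e_2/e_1) = ln(1.090e-15/7.622e-6)/ln(7.622e-6/1.458e-2) = ln(1.43007e-10)/ln(0.000522771) ≈ 2.9999.
Then e_4 ≈ e_3·(e_3/e_2)^p = 1.090e-15·(1.43007e-10)^2.9999 = 1.090e-15·2.93127e-30 ≈ 3.195e-45.

3.2e-45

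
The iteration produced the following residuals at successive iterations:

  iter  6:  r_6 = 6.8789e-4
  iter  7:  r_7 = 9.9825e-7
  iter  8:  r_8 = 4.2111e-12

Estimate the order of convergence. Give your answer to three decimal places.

1.894

p ≈ ln(r_8/r_7) / ln(r_7/r_6)
  = ln(4.2111e-12/9.9825e-7) / ln(9.9825e-7/6.8789e-4)
  = ln(4.21848e-06) / ln(0.00145118)
  = -12.376036 / -6.535378 ≈ 1.893699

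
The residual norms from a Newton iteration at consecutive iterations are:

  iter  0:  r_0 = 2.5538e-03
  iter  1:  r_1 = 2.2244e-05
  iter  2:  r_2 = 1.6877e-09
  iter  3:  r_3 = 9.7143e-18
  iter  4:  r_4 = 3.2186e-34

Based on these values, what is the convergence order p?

2

Consecutive ratios: r_4/r_3 = 3.2186e-34/9.7143e-18 = 3.31326e-17, r_3/r_2 = 9.7143e-18/1.6877e-09 = 5.75594e-09.
p ≈ ln(3.31326e-17)/ln(5.75594e-09) = -37.9460/-18.9730 ≈ 2.00.
So the convergence is quadratic (order 2).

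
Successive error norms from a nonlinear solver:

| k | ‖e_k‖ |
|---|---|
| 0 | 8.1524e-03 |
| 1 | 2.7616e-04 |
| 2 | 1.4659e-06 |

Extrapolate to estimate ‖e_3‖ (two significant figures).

4.4e-10

First estimate the order: p ≈ ln(‖e_2‖/‖e_1‖) / ln(‖e_1‖/‖e_0‖) = ln(1.4659e-06/2.7616e-04)/ln(2.7616e-04/8.1524e-03) = ln(0.00530815)/ln(0.0338747) ≈ 1.5475.
Then ‖e_3‖ ≈ ‖e_2‖·(‖e_2‖/‖e_1‖)^p = 1.4659e-06·(0.00530815)^1.5475 = 1.4659e-06·0.000301543 ≈ 4.42e-10.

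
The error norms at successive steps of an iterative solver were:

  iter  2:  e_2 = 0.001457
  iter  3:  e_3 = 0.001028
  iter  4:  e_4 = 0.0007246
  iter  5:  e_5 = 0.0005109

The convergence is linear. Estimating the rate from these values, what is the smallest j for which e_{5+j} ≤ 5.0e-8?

Rate ρ ≈ e_5/e_4 = 0.0005109/0.0007246 = 0.7051.
After j more steps, e_{5+j} ≈ 0.0005109·ρ^j; need ρ^j ≤ 5.0e-8/0.0005109 = 9.78665e-05.
j ≥ ln(9.78665e-05)/ln(0.7051) = -9.2319/-0.34942 = 26.421.
So 27 more iterations are needed.

27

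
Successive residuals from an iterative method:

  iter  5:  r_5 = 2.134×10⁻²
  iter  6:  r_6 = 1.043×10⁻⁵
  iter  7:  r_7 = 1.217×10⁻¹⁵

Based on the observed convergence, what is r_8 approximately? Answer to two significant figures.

1.9e-45

First estimate the order: p ≈ ln(r_7/r_6) / ln(r_6/r_5) = ln(1.217×10⁻¹⁵/1.043×10⁻⁵)/ln(1.043×10⁻⁵/2.134×10⁻²) = ln(1.16683e-10)/ln(0.000488754) ≈ 3.0001.
Then r_8 ≈ r_7·(r_7/r_6)^p = 1.217×10⁻¹⁵·(1.16683e-10)^3.0001 = 1.217×10⁻¹⁵·1.585e-30 ≈ 1.929e-45.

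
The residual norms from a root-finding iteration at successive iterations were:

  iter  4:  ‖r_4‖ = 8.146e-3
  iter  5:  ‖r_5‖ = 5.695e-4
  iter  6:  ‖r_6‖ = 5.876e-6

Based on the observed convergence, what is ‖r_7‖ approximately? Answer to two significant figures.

First estimate the order: p ≈ ln(‖r_6‖/‖r_5‖) / ln(‖r_5‖/‖r_4‖) = ln(5.876e-6/5.695e-4)/ln(5.695e-4/8.146e-3) = ln(0.0103178)/ln(0.0699116) ≈ 1.7192.
Then ‖r_7‖ ≈ ‖r_6‖·(‖r_6‖/‖r_5‖)^p = 5.876e-6·(0.0103178)^1.7192 = 5.876e-6·0.000384555 ≈ 2.26e-09.

2.3e-9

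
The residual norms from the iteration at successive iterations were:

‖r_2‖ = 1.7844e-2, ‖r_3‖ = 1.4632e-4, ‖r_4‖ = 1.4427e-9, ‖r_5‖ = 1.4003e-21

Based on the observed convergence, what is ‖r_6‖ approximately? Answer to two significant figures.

First estimate the order: p ≈ ln(‖r_5‖/‖r_4‖) / ln(‖r_4‖/‖r_3‖) = ln(1.4003e-21/1.4427e-9)/ln(1.4427e-9/1.4632e-4) = ln(9.70611e-13)/ln(9.8599e-06) ≈ 2.3997.
Then ‖r_6‖ ≈ ‖r_5‖·(‖r_5‖/‖r_4‖)^p = 1.4003e-21·(9.70611e-13)^2.3997 = 1.4003e-21·1.48769e-29 ≈ 2.083e-50.

2.1e-50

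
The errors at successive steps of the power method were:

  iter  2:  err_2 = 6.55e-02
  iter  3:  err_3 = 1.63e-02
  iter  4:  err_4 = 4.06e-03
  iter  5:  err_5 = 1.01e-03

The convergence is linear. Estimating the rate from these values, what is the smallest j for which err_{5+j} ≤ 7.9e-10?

Rate ρ ≈ err_5/err_4 = 1.01e-03/4.06e-03 = 0.2488.
After j more steps, err_{5+j} ≈ 1.01e-03·ρ^j; need ρ^j ≤ 7.9e-10/1.01e-03 = 7.82178e-07.
j ≥ ln(7.82178e-07)/ln(0.2488) = -14.0612/-1.39111 = 10.108.
So 11 more iterations are needed.

11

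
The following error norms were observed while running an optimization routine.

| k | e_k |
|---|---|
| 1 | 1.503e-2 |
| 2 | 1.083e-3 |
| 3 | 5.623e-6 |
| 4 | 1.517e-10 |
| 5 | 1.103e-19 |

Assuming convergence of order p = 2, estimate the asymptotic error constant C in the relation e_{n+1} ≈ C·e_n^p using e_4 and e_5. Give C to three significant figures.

C ≈ e_5 / e_4^2
  = 1.103e-19 / (1.517e-10)^2
  = 1.103e-19 / 2.30129e-20 ≈ 4.793

4.79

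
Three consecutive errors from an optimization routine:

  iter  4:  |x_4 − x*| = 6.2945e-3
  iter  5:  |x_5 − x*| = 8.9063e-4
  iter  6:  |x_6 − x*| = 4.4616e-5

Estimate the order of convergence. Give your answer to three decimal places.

1.531

p ≈ ln(|x_6 − x*|/|x_5 − x*|) / ln(|x_5 − x*|/|x_4 − x*|)
  = ln(4.4616e-5/8.9063e-4) / ln(8.9063e-4/6.2945e-3)
  = ln(0.0500949) / ln(0.141493)
  = -2.993836 / -1.955505 ≈ 1.530978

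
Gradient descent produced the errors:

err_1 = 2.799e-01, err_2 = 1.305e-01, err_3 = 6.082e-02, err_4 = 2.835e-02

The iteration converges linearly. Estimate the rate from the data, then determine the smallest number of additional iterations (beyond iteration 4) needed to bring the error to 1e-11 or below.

29

Rate ρ ≈ err_4/err_3 = 2.835e-02/6.082e-02 = 0.4661.
After j more steps, err_{4+j} ≈ 2.835e-02·ρ^j; need ρ^j ≤ 1e-11/2.835e-02 = 3.52734e-10.
j ≥ ln(3.52734e-10)/ln(0.4661) = -21.7653/-0.76336 = 28.512.
So 29 more iterations are needed.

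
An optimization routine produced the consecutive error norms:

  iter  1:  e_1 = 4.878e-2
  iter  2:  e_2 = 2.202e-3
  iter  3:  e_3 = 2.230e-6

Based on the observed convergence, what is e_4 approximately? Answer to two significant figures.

First estimate the order: p ≈ ln(e_3/e_2) / ln(e_2/e_1) = ln(2.230e-6/2.202e-3)/ln(2.202e-3/4.878e-2) = ln(0.00101272)/ln(0.0451415) ≈ 2.2257.
Then e_4 ≈ e_3·(e_3/e_2)^p = 2.230e-6·(0.00101272)^2.2257 = 2.230e-6·2.1633e-07 ≈ 4.824e-13.

4.8e-13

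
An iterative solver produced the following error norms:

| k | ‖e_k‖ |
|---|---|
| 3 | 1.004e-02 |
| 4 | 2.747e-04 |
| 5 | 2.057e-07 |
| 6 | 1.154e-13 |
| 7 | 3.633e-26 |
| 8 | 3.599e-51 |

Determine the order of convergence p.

2

Consecutive ratios: ‖e_8‖/‖e_7‖ = 3.599e-51/3.633e-26 = 9.90641e-26, ‖e_7‖/‖e_6‖ = 3.633e-26/1.154e-13 = 3.14818e-13.
p ≈ ln(9.90641e-26)/ln(3.14818e-13) = -57.5740/-28.7868 ≈ 2.00.
So the convergence is quadratic (order 2).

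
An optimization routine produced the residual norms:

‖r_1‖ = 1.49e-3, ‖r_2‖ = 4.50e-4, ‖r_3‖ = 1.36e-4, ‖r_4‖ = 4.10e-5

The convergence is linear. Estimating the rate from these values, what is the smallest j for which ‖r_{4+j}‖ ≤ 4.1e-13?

16

Rate ρ ≈ ‖r_4‖/‖r_3‖ = 4.10e-5/1.36e-4 = 0.3015.
After j more steps, ‖r_{4+j}‖ ≈ 4.10e-5·ρ^j; need ρ^j ≤ 4.1e-13/4.10e-5 = 1e-08.
j ≥ ln(1e-08)/ln(0.3015) = -18.4207/-1.19899 = 15.364.
So 16 more iterations are needed.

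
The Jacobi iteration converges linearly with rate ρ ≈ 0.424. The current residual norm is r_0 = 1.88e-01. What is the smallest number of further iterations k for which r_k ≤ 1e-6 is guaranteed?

15

After k steps, r_k ≈ 1.88e-01·0.424^k.
Need 0.424^k ≤ 1e-6/1.88e-01 = 5.31915e-06.
k ≥ ln(5.31915e-06)/ln(0.424) = -12.1442/-0.85802 = 14.154.
Smallest integer k = 15.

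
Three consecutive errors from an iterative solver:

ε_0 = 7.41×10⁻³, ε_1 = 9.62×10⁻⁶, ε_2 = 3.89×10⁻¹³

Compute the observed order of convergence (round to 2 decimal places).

2.56

p ≈ ln(ε_2/ε_1) / ln(ε_1/ε_0)
  = ln(3.89×10⁻¹³/9.62×10⁻⁶) / ln(9.62×10⁻⁶/7.41×10⁻³)
  = ln(4.04366e-08) / ln(0.00129825)
  = -17.02353 / -6.64674 ≈ 2.56118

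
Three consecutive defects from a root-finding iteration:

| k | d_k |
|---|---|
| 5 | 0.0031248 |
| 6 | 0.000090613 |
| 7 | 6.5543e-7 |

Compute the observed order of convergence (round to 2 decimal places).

1.39

p ≈ ln(d_7/d_6) / ln(d_6/d_5)
  = ln(6.5543e-7/0.000090613) / ln(0.000090613/0.0031248)
  = ln(0.00723329) / ln(0.028998)
  = -4.92906 / -3.54053 ≈ 1.39218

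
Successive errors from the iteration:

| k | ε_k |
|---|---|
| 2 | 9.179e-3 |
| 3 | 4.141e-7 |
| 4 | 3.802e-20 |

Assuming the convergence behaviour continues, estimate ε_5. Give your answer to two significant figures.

First estimate the order: p ≈ ln(ε_4/ε_3) / ln(ε_3/ε_2) = ln(3.802e-20/4.141e-7)/ln(4.141e-7/9.179e-3) = ln(9.18136e-14)/ln(4.51138e-05) ≈ 3.0000.
Then ε_5 ≈ ε_4·(ε_4/ε_3)^p = 3.802e-20·(9.18136e-14)^3.0000 = 3.802e-20·7.73965e-40 ≈ 2.943e-59.

2.9e-59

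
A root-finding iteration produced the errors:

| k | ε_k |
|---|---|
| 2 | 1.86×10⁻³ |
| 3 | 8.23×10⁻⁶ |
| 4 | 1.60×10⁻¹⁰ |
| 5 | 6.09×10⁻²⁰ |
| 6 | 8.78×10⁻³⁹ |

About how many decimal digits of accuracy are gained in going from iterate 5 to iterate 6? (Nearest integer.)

19

Digits gained ≈ log₁₀(ε_5/ε_6) = log₁₀(6.09×10⁻²⁰/8.78×10⁻³⁹) = log₁₀(6.93622e+18) ≈ 18.841.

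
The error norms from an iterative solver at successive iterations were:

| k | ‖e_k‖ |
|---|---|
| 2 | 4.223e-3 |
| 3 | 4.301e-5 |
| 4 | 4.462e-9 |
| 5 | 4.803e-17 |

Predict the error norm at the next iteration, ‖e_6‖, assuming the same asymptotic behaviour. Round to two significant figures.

5.6e-33

First estimate the order: p ≈ ln(‖e_5‖/‖e_4‖) / ln(‖e_4‖/‖e_3‖) = ln(4.803e-17/4.462e-9)/ln(4.462e-9/4.301e-5) = ln(1.07642e-08)/ln(0.000103743) ≈ 2.0000.
Then ‖e_6‖ ≈ ‖e_5‖·(‖e_5‖/‖e_4‖)^p = 4.803e-17·(1.07642e-08)^2.0000 = 4.803e-17·1.15868e-16 ≈ 5.565e-33.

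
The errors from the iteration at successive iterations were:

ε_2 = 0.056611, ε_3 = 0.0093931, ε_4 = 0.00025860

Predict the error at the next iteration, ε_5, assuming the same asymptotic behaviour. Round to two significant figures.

2.0e-7

First estimate the order: p ≈ ln(ε_4/ε_3) / ln(ε_3/ε_2) = ln(0.00025860/0.0093931)/ln(0.0093931/0.056611) = ln(0.0275308)/ln(0.165924) ≈ 2.0000.
Then ε_5 ≈ ε_4·(ε_4/ε_3)^p = 0.00025860·(0.0275308)^2.0000 = 0.00025860·0.000757945 ≈ 1.96e-07.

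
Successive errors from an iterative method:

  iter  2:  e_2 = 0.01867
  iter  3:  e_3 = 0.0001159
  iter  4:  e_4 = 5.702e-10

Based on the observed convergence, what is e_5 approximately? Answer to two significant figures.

9.8e-23

First estimate the order: p ≈ ln(e_4/e_3) / ln(e_3/e_2) = ln(5.702e-10/0.0001159)/ln(0.0001159/0.01867) = ln(4.91976e-06)/ln(0.00620782) ≈ 2.4050.
Then e_5 ≈ e_4·(e_4/e_3)^p = 5.702e-10·(4.91976e-06)^2.4050 = 5.702e-10·1.71445e-13 ≈ 9.776e-23.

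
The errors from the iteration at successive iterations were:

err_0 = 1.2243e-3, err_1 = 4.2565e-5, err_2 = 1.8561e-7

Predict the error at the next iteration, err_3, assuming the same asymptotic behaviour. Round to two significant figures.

2.8e-11

First estimate the order: p ≈ ln(err_2/err_1) / ln(err_1/err_0) = ln(1.8561e-7/4.2565e-5)/ln(4.2565e-5/1.2243e-3) = ln(0.00436062)/ln(0.0347668) ≈ 1.6180.
Then err_3 ≈ err_2·(err_2/err_1)^p = 1.8561e-7·(0.00436062)^1.6180 = 1.8561e-7·0.000151631 ≈ 2.814e-11.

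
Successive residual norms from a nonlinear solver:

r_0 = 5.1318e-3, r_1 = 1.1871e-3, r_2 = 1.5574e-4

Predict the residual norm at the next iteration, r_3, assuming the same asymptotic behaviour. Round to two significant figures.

9.3e-6

First estimate the order: p ≈ ln(r_2/r_1) / ln(r_1/r_0) = ln(1.5574e-4/1.1871e-3)/ln(1.1871e-3/5.1318e-3) = ln(0.131194)/ln(0.231322) ≈ 1.3874.
Then r_3 ≈ r_2·(r_2/r_1)^p = 1.5574e-4·(0.131194)^1.3874 = 1.5574e-4·0.0597302 ≈ 9.302e-06.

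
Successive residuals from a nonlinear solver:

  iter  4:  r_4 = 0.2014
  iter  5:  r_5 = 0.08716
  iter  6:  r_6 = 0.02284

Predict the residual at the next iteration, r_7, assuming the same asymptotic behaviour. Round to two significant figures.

2.7e-3

First estimate the order: p ≈ ln(r_6/r_5) / ln(r_5/r_4) = ln(0.02284/0.08716)/ln(0.08716/0.2014) = ln(0.262047)/ln(0.432771) ≈ 1.5990.
Then r_7 ≈ r_6·(r_6/r_5)^p = 0.02284·(0.262047)^1.5990 = 0.02284·0.117487 ≈ 0.002683.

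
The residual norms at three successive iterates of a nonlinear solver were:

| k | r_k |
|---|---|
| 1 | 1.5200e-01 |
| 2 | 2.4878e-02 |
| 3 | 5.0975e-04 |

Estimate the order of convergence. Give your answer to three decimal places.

2.148

p ≈ ln(r_3/r_2) / ln(r_2/r_1)
  = ln(5.0975e-04/2.4878e-02) / ln(2.4878e-02/1.5200e-01)
  = ln(0.02049) / ln(0.163671)
  = -3.887818 / -1.809897 ≈ 2.148088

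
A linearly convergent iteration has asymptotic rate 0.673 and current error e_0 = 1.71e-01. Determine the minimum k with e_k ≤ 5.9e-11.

After k steps, e_k ≈ 1.71e-01·0.673^k.
Need 0.673^k ≤ 5.9e-11/1.71e-01 = 3.45029e-10.
k ≥ ln(3.45029e-10)/ln(0.673) = -21.7874/-0.39601 = 55.017.
Smallest integer k = 56.

56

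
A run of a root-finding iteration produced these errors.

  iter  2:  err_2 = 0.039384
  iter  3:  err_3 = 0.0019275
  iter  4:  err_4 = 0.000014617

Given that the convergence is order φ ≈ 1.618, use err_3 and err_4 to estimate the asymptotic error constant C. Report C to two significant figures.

C ≈ err_4 / err_3^1.618
  = 0.000014617 / (0.0019275)^1.618
  = 0.000014617 / 4.04689e-05 ≈ 0.36119

0.36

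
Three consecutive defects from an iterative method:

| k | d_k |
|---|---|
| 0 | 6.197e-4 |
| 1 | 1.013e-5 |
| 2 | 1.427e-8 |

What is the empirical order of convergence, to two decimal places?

1.60

p ≈ ln(d_2/d_1) / ln(d_1/d_0)
  = ln(1.427e-8/1.013e-5) / ln(1.013e-5/6.197e-4)
  = ln(0.00140869) / ln(0.0163466)
  = -6.56510 / -4.11374 ≈ 1.59590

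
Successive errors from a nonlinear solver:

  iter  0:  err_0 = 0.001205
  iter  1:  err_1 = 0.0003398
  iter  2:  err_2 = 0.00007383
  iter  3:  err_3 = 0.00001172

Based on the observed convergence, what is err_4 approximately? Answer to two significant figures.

First estimate the order: p ≈ ln(err_3/err_2) / ln(err_2/err_1) = ln(0.00001172/0.00007383)/ln(0.00007383/0.0003398) = ln(0.158743)/ln(0.217275) ≈ 1.2056.
Then err_4 ≈ err_3·(err_3/err_2)^p = 0.00001172·(0.158743)^1.2056 = 0.00001172·0.108732 ≈ 1.274e-06.

1.3e-6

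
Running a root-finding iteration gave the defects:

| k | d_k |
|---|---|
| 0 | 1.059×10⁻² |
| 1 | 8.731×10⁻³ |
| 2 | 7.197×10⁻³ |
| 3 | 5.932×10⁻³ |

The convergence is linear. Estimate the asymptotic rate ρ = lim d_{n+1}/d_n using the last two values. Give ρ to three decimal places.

ρ ≈ d_3/d_2 = 5.932×10⁻³/7.197×10⁻³ = 0.82423

0.824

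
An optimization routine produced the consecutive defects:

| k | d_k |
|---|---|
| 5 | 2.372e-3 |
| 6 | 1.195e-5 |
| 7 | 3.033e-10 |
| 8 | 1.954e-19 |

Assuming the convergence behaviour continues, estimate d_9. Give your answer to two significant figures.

8.1e-38

First estimate the order: p ≈ ln(d_8/d_7) / ln(d_7/d_6) = ln(1.954e-19/3.033e-10)/ln(3.033e-10/1.195e-5) = ln(6.44247e-10)/ln(2.53808e-05) ≈ 2.0000.
Then d_9 ≈ d_8·(d_8/d_7)^p = 1.954e-19·(6.44247e-10)^2.0000 = 1.954e-19·4.15054e-19 ≈ 8.11e-38.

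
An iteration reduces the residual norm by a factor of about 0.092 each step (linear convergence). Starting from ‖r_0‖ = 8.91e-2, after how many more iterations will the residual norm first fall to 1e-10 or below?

After k steps, ‖r_k‖ ≈ 8.91e-2·0.092^k.
Need 0.092^k ≤ 1e-10/8.91e-2 = 1.12233e-09.
k ≥ ln(1.12233e-09)/ln(0.092) = -20.6079/-2.38597 = 8.637.
Smallest integer k = 9.

9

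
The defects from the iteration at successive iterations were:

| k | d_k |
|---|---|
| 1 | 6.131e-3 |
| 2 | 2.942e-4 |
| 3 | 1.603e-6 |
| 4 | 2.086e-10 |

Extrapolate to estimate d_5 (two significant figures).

First estimate the order: p ≈ ln(d_4/d_3) / ln(d_3/d_2) = ln(2.086e-10/1.603e-6)/ln(1.603e-6/2.942e-4) = ln(0.000130131)/ln(0.00544867) ≈ 1.7165.
Then d_5 ≈ d_4·(d_4/d_3)^p = 2.086e-10·(0.000130131)^1.7165 = 2.086e-10·2.13961e-07 ≈ 4.463e-17.

4.5e-17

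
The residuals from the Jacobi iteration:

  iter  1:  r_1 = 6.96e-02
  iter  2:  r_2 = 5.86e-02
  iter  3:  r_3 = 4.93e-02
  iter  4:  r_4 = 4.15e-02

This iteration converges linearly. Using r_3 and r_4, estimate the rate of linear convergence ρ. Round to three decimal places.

ρ ≈ r_4/r_3 = 4.15e-02/4.93e-02 = 0.84178

0.842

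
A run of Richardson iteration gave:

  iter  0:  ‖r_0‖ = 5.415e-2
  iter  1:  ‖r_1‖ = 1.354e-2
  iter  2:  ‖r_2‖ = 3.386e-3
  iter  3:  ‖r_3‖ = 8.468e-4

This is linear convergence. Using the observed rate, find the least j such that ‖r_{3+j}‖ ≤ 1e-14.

19

Rate ρ ≈ ‖r_3‖/‖r_2‖ = 8.468e-4/3.386e-3 = 0.2501.
After j more steps, ‖r_{3+j}‖ ≈ 8.468e-4·ρ^j; need ρ^j ≤ 1e-14/8.468e-4 = 1.18092e-11.
j ≥ ln(1.18092e-11)/ln(0.2501) = -25.1621/-1.38589 = 18.156.
So 19 more iterations are needed.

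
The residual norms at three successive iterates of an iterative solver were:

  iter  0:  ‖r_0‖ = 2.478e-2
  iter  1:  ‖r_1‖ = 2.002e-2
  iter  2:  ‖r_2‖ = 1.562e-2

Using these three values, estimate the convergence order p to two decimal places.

p ≈ ln(‖r_2‖/‖r_1‖) / ln(‖r_1‖/‖r_0‖)
  = ln(1.562e-2/2.002e-2) / ln(2.002e-2/2.478e-2)
  = ln(0.78022) / ln(0.80791)
  = -0.24818 / -0.21330 ≈ 1.16353

1.16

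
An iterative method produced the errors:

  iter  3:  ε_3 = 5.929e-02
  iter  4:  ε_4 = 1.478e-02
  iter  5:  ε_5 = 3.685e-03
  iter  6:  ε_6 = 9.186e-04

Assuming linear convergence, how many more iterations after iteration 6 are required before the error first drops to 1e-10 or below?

12

Rate ρ ≈ ε_6/ε_5 = 9.186e-04/3.685e-03 = 0.2493.
After j more steps, ε_{6+j} ≈ 9.186e-04·ρ^j; need ρ^j ≤ 1e-10/9.186e-04 = 1.08861e-07.
j ≥ ln(1.08861e-07)/ln(0.2493) = -16.0332/-1.38910 = 11.542.
So 12 more iterations are needed.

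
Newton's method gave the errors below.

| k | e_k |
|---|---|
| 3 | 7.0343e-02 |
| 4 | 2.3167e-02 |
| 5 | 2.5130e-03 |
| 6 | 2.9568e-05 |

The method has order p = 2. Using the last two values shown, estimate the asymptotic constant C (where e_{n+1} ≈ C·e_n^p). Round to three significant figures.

C ≈ e_6 / e_5^2
  = 2.9568e-05 / (2.5130e-03)^2
  = 2.9568e-05 / 6.31517e-06 ≈ 4.6821

4.68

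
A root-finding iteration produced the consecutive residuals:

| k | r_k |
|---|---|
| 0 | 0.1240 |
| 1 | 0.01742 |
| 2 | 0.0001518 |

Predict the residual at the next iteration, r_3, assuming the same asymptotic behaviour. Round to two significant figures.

1.6e-9

First estimate the order: p ≈ ln(r_2/r_1) / ln(r_1/r_0) = ln(0.0001518/0.01742)/ln(0.01742/0.1240) = ln(0.00871412)/ln(0.140484) ≈ 2.4165.
Then r_3 ≈ r_2·(r_2/r_1)^p = 0.0001518·(0.00871412)^2.4165 = 0.0001518·1.0533e-05 ≈ 1.599e-09.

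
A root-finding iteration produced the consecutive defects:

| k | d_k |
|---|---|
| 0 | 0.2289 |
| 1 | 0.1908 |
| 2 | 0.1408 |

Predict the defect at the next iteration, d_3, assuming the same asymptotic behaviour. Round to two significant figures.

8.5e-2

First estimate the order: p ≈ ln(d_2/d_1) / ln(d_1/d_0) = ln(0.1408/0.1908)/ln(0.1908/0.2289) = ln(0.737945)/ln(0.833552) ≈ 1.6692.
Then d_3 ≈ d_2·(d_2/d_1)^p = 0.1408·(0.737945)^1.6692 = 0.1408·0.602151 ≈ 0.08478.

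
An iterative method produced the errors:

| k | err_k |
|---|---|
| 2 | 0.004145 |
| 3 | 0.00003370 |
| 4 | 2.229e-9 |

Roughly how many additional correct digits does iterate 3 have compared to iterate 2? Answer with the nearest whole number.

2

Digits gained ≈ log₁₀(err_2/err_3) = log₁₀(0.004145/0.00003370) = log₁₀(122.997) ≈ 2.090.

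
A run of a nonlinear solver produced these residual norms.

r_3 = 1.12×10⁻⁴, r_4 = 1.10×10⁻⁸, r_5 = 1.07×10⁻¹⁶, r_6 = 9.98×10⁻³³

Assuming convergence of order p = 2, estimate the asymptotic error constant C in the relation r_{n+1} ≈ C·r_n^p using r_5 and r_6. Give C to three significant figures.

C ≈ r_6 / r_5^2
  = 9.98×10⁻³³ / (1.07×10⁻¹⁶)^2
  = 9.98×10⁻³³ / 1.1449e-32 ≈ 0.87169

0.872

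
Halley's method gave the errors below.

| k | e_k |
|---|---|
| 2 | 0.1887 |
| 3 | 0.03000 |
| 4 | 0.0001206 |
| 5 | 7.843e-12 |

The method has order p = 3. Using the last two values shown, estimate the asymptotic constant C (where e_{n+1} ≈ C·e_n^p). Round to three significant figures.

4.47

C ≈ e_5 / e_4^3
  = 7.843e-12 / (0.0001206)^3
  = 7.843e-12 / 1.75405e-12 ≈ 4.4714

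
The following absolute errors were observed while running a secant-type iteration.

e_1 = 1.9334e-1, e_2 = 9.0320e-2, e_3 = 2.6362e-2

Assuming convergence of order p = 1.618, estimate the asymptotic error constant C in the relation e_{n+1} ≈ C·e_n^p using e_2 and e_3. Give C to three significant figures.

C ≈ e_3 / e_2^1.618
  = 2.6362e-2 / (9.0320e-2)^1.618
  = 2.6362e-2 / 0.0204389 ≈ 1.2898

1.29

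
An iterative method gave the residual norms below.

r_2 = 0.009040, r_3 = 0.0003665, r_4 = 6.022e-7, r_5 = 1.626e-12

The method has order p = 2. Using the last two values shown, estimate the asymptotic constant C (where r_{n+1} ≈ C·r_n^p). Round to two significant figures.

4.5

C ≈ r_5 / r_4^2
  = 1.626e-12 / (6.022e-7)^2
  = 1.626e-12 / 3.62645e-13 ≈ 4.4837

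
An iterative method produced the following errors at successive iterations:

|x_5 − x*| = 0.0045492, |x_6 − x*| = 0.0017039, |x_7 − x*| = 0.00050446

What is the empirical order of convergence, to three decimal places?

1.239

p ≈ ln(|x_7 − x*|/|x_6 − x*|) / ln(|x_6 − x*|/|x_5 − x*|)
  = ln(0.00050446/0.0017039) / ln(0.0017039/0.0045492)
  = ln(0.296062) / ln(0.374549)
  = -1.217186 / -0.982033 ≈ 1.239455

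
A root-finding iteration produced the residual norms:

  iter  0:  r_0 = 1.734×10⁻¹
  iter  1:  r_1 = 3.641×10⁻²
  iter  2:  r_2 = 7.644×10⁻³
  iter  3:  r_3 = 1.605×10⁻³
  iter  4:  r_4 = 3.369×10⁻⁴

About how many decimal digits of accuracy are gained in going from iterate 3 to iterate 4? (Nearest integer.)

Digits gained ≈ log₁₀(r_3/r_4) = log₁₀(1.605×10⁻³/3.369×10⁻⁴) = log₁₀(4.76402) ≈ 0.678.

1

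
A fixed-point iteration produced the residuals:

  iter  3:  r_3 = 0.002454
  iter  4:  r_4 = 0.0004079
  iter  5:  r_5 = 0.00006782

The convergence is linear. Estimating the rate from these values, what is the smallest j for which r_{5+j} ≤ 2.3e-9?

6

Rate ρ ≈ r_5/r_4 = 0.00006782/0.0004079 = 0.1663.
After j more steps, r_{5+j} ≈ 0.00006782·ρ^j; need ρ^j ≤ 2.3e-9/0.00006782 = 3.39133e-05.
j ≥ ln(3.39133e-05)/ln(0.1663) = -10.2917/-1.79396 = 5.737.
So 6 more iterations are needed.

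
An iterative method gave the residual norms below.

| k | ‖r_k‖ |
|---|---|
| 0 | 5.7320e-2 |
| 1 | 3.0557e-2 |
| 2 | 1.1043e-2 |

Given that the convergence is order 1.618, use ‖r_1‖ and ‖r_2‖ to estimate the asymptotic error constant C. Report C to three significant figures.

3.12

C ≈ ‖r_2‖ / ‖r_1‖^1.618
  = 1.1043e-2 / (3.0557e-2)^1.618
  = 1.1043e-2 / 0.00353923 ≈ 3.1202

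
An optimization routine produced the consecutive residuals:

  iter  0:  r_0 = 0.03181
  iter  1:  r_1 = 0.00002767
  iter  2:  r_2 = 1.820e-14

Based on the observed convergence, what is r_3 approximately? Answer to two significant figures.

First estimate the order: p ≈ ln(r_2/r_1) / ln(r_1/r_0) = ln(1.820e-14/0.00002767)/ln(0.00002767/0.03181) = ln(6.57752e-10)/ln(0.000869852) ≈ 3.0001.
Then r_3 ≈ r_2·(r_2/r_1)^p = 1.820e-14·(6.57752e-10)^3.0001 = 1.820e-14·2.83967e-28 ≈ 5.168e-42.

5.2e-42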